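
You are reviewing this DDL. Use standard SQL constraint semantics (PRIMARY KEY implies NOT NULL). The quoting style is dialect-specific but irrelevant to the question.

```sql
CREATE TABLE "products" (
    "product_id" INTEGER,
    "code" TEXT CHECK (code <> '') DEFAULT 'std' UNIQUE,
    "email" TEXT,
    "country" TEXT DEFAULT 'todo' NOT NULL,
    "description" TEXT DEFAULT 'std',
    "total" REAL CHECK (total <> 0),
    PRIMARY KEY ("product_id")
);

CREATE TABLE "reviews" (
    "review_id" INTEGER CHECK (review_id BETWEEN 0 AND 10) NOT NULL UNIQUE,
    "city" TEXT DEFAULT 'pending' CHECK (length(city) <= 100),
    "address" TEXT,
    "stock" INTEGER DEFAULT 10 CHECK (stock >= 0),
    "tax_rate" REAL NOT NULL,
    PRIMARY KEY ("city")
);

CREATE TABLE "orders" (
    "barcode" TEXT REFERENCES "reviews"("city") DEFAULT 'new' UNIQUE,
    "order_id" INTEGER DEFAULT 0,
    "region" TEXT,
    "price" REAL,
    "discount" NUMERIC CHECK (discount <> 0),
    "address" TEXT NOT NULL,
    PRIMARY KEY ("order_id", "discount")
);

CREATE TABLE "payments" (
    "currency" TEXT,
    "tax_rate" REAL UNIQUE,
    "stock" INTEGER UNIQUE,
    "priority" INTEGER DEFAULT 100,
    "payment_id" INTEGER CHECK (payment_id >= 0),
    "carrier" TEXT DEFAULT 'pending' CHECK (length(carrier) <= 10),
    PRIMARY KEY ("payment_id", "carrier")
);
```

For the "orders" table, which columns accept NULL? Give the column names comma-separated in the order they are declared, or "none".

- barcode: a foreign key column may be NULL unless separately constrained → nullable.
- order_id: part of the PRIMARY KEY, which implies NOT NULL → not nullable.
- region: no NOT NULL constraint applies → nullable.
- price: no NOT NULL constraint applies → nullable.
- discount: part of the PRIMARY KEY, which implies NOT NULL → not nullable.
- address: declared NOT NULL → not nullable.

barcode, region, price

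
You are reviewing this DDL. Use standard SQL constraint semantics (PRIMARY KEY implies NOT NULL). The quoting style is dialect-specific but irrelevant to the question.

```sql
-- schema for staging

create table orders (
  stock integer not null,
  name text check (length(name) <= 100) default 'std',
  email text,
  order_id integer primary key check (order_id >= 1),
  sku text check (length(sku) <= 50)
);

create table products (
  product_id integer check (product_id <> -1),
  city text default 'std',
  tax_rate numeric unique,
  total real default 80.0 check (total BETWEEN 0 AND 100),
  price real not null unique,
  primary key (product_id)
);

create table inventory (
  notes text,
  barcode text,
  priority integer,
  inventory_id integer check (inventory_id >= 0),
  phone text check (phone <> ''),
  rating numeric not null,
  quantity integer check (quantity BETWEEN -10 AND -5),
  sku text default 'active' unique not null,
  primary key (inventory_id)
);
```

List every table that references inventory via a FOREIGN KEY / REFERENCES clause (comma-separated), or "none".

No REFERENCES clause anywhere in the schema names inventory.

none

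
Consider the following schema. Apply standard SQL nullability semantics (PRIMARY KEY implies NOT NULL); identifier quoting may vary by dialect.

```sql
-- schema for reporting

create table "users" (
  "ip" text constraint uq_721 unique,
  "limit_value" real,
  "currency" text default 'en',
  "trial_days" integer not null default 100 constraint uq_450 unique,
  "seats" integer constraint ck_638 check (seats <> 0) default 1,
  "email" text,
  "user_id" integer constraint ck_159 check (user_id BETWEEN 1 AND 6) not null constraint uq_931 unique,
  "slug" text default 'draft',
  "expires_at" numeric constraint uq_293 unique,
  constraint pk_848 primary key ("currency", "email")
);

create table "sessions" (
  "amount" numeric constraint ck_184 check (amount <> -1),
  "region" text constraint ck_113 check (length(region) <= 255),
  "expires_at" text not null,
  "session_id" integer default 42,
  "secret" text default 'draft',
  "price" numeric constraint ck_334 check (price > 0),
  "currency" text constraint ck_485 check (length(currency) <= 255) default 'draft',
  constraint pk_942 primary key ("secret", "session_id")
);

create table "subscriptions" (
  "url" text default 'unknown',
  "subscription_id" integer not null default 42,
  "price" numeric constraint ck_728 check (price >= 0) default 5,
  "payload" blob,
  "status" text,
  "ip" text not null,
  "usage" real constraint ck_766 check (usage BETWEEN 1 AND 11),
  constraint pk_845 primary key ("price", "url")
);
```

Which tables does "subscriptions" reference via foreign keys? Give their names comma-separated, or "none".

No column in subscriptions has a REFERENCES clause.

none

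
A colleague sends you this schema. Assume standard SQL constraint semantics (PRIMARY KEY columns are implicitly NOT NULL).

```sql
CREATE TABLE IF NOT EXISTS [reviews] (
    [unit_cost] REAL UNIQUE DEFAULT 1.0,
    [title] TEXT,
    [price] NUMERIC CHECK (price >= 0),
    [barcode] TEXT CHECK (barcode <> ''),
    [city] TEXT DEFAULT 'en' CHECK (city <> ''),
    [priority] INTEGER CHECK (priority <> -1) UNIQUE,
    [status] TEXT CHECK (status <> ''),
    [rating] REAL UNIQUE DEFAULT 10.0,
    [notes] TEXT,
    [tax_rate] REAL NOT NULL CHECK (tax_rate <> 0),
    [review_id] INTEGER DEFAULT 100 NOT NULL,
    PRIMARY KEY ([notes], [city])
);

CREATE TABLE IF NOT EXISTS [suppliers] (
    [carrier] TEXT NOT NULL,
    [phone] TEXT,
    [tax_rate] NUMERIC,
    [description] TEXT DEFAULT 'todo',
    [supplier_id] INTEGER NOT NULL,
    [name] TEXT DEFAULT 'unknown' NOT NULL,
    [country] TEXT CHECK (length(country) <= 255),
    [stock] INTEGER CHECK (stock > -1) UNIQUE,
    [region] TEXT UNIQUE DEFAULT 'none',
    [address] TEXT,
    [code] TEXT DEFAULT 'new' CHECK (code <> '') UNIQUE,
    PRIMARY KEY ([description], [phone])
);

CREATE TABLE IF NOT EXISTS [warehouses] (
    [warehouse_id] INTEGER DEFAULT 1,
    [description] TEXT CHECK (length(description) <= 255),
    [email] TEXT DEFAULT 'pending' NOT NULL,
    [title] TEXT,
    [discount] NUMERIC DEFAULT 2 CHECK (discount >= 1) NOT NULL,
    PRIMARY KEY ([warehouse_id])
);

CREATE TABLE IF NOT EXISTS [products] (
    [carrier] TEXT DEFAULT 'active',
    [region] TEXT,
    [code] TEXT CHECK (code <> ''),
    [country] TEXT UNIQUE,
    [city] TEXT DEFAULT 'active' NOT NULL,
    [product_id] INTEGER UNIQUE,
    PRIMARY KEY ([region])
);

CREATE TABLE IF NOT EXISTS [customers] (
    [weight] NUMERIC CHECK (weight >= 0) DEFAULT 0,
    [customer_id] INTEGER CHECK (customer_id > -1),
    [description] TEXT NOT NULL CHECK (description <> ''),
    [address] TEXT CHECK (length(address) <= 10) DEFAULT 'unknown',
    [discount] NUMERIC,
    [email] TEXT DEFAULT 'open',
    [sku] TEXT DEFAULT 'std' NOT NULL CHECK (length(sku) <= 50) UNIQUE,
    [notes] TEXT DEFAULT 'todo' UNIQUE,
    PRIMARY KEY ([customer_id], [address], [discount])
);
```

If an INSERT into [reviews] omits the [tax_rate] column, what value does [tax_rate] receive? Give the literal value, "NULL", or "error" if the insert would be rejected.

tax_rate has no DEFAULT clause.
Omitting it would insert NULL, but it is declared NOT NULL, so the INSERT fails.

error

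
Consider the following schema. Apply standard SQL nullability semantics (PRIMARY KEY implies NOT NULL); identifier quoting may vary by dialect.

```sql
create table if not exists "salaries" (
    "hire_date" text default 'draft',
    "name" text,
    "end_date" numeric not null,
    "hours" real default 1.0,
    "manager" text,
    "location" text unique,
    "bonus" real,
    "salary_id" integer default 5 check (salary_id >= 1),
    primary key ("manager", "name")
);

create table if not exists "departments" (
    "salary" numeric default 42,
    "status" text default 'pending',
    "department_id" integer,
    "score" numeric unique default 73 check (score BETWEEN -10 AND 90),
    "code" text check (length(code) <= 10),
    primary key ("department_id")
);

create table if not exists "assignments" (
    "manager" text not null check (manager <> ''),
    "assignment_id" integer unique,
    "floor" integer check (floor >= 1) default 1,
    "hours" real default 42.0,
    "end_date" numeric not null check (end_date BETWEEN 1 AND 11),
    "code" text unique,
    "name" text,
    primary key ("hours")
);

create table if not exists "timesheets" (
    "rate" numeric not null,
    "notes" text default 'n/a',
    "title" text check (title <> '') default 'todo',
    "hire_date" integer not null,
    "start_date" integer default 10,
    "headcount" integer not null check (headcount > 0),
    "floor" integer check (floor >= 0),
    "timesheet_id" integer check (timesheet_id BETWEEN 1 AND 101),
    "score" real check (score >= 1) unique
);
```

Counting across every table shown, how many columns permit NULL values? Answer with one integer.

salaries: 5 nullable (hire_date, hours, location, bonus, salary_id — PK (manager, name) and explicit NOT NULL columns excluded).
departments: 4 nullable (salary, status, score, code — PK (department_id) and explicit NOT NULL columns excluded).
assignments: 4 nullable (assignment_id, floor, code, name — PK (hours) and explicit NOT NULL columns excluded).
timesheets: 6 nullable (notes, title, start_date, floor, timesheet_id, score — PK none and explicit NOT NULL columns excluded).
Total: 5 + 4 + 4 + 6 = 19.

19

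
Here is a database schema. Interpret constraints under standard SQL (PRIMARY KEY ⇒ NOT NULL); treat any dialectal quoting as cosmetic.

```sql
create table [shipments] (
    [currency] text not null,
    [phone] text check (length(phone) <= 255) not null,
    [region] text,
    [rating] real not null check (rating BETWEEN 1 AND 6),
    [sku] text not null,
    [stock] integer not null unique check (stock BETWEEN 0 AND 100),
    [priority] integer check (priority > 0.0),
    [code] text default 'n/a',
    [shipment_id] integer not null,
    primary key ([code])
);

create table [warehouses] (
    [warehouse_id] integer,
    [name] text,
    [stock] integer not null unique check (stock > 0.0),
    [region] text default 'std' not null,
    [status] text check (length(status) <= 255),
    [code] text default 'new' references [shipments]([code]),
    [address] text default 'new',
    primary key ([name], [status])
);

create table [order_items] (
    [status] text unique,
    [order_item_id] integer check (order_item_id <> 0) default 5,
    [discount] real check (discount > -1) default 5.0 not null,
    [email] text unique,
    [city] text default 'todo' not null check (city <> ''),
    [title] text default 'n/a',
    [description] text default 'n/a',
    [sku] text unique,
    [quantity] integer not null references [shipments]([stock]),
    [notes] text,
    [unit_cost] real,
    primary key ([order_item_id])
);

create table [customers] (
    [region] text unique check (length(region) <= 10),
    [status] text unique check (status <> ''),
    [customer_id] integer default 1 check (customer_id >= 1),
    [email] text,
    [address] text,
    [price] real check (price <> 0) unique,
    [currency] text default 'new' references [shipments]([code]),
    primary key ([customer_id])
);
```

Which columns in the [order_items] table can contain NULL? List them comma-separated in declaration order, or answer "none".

- status: UNIQUE does not imply NOT NULL → nullable.
- order_item_id: part of the PRIMARY KEY, which implies NOT NULL → not nullable.
- discount: declared NOT NULL → not nullable.
- email: UNIQUE does not imply NOT NULL → nullable.
- city: declared NOT NULL → not nullable.
- title: DEFAULT only fills an omitted column; an explicit NULL is still allowed → nullable.
- description: DEFAULT only fills an omitted column; an explicit NULL is still allowed → nullable.
- sku: UNIQUE does not imply NOT NULL → nullable.
- quantity: declared NOT NULL → not nullable.
- notes: no NOT NULL constraint applies → nullable.
- unit_cost: no NOT NULL constraint applies → nullable.

status, email, title, description, sku, notes, unit_cost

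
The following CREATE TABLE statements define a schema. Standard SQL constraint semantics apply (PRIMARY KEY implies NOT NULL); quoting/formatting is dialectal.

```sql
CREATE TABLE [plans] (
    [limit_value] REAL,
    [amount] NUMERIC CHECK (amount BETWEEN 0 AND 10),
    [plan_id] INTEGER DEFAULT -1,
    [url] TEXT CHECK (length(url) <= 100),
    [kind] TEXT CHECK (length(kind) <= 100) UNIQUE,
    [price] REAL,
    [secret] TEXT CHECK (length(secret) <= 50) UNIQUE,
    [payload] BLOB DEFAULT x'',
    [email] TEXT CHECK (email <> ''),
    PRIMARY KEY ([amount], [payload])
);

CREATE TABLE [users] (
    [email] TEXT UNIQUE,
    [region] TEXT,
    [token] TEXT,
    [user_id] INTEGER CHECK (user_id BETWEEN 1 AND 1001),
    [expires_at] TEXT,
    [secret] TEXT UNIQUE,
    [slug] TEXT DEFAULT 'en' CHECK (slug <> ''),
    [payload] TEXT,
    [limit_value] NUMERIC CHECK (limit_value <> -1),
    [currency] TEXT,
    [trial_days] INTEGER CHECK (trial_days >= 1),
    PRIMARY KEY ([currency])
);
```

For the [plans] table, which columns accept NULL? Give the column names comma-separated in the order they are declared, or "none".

- limit_value: no NOT NULL constraint applies → nullable.
- amount: part of the PRIMARY KEY, which implies NOT NULL → not nullable.
- plan_id: DEFAULT only fills an omitted column; an explicit NULL is still allowed → nullable.
- url: CHECK does not forbid NULL (a CHECK constraint passes when its expression is NULL) → nullable.
- kind: CHECK does not forbid NULL (a CHECK constraint passes when its expression is NULL) → nullable.
- price: no NOT NULL constraint applies → nullable.
- secret: CHECK does not forbid NULL (a CHECK constraint passes when its expression is NULL) → nullable.
- payload: part of the PRIMARY KEY, which implies NOT NULL → not nullable.
- email: CHECK does not forbid NULL (a CHECK constraint passes when its expression is NULL) → nullable.

limit_value, plan_id, url, kind, price, secret, email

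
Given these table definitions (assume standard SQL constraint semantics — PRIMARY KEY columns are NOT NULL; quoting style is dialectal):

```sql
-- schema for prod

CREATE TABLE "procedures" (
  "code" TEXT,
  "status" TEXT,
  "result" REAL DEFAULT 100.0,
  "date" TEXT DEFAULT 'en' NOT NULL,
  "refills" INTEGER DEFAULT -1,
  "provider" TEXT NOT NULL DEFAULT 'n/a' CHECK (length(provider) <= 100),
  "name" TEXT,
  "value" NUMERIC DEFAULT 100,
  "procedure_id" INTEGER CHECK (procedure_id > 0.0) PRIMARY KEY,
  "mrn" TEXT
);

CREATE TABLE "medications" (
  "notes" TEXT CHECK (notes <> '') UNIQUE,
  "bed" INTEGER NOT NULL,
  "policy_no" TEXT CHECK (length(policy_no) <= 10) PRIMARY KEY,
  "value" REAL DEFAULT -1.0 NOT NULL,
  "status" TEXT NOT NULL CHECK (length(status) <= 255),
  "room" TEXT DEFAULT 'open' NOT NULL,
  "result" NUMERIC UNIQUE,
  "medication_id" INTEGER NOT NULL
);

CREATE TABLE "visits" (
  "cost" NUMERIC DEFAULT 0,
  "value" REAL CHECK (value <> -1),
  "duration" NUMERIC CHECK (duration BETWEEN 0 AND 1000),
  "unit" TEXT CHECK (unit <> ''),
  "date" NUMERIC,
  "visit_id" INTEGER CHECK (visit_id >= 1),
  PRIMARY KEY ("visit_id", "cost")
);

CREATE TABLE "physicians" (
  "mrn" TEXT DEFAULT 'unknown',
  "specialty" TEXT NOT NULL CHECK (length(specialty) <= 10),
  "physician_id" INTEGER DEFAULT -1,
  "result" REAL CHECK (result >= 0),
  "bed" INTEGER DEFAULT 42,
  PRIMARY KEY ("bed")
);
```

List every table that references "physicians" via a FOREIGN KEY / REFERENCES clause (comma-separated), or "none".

none

No REFERENCES clause anywhere in the schema names physicians.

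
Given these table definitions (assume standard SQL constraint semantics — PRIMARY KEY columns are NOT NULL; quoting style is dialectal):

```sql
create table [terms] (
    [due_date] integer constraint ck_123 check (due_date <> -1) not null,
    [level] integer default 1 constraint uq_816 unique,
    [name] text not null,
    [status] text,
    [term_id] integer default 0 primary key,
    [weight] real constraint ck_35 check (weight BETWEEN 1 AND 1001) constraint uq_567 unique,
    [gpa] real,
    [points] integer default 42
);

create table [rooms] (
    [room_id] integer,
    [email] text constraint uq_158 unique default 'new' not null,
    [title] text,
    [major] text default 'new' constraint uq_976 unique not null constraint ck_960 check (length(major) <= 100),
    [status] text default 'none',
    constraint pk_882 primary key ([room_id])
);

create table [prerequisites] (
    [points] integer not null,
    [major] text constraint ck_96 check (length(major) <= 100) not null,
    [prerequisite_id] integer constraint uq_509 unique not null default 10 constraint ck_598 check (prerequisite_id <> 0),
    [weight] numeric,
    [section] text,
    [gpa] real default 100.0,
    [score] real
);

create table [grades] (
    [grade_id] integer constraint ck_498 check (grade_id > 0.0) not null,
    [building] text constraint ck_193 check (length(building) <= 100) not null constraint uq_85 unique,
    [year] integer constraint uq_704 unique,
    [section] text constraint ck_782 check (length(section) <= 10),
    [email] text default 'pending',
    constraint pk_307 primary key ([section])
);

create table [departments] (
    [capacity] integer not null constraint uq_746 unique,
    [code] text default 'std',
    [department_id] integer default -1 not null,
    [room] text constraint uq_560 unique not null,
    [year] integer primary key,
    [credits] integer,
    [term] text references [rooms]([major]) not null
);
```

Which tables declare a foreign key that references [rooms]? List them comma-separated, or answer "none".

departments

- departments.term references rooms(major).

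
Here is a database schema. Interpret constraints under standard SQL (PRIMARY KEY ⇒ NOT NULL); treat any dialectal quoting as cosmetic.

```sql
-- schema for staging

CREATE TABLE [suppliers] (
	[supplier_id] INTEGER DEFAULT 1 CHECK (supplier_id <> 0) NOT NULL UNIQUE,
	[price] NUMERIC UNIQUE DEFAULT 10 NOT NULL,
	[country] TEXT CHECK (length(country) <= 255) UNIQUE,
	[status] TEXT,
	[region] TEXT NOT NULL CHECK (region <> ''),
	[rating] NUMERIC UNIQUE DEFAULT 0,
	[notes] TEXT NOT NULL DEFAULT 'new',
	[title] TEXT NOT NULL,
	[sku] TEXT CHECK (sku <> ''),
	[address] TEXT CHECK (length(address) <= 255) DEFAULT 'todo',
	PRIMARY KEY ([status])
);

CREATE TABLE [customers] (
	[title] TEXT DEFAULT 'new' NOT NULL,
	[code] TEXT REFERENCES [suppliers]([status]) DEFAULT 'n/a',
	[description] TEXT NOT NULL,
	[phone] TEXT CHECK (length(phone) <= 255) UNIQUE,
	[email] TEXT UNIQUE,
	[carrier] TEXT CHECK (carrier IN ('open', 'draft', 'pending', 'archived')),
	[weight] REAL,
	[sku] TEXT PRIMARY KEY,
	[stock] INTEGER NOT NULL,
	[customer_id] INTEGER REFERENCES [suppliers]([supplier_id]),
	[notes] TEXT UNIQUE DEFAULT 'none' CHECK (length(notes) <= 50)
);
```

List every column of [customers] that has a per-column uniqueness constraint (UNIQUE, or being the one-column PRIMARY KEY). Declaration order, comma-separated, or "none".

- title: no UNIQUE or single-column PK constraint.
- code: no UNIQUE or single-column PK constraint.
- description: no UNIQUE or single-column PK constraint.
- phone: declared UNIQUE → unique.
- email: declared UNIQUE → unique.
- carrier: no UNIQUE or single-column PK constraint.
- weight: no UNIQUE or single-column PK constraint.
- sku: single-column PRIMARY KEY → unique.
- stock: no UNIQUE or single-column PK constraint.
- customer_id: no UNIQUE or single-column PK constraint.
- notes: declared UNIQUE → unique.

phone, email, sku, notes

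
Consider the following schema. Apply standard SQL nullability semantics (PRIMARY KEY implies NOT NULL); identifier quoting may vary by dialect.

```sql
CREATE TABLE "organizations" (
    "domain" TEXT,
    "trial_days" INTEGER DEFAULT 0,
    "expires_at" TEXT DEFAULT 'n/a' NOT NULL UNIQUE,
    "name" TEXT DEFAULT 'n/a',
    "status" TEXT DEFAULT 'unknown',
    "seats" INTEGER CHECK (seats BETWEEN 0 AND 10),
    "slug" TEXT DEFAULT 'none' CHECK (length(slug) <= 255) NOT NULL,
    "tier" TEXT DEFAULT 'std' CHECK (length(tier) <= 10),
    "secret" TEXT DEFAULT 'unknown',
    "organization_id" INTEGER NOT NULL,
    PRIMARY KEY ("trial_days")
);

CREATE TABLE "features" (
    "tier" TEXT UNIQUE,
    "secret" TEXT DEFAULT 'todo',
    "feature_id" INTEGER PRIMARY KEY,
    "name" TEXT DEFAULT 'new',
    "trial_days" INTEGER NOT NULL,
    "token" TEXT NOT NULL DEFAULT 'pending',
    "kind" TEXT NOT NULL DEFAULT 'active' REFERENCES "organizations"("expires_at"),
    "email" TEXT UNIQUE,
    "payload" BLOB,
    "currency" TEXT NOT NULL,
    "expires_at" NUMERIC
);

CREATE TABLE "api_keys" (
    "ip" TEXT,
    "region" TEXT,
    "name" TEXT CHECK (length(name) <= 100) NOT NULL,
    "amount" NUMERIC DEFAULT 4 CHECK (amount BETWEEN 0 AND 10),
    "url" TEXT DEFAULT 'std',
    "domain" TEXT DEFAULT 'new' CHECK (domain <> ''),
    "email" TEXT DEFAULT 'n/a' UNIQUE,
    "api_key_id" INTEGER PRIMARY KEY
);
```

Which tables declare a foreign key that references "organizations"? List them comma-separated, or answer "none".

features

- features.kind references organizations(expires_at).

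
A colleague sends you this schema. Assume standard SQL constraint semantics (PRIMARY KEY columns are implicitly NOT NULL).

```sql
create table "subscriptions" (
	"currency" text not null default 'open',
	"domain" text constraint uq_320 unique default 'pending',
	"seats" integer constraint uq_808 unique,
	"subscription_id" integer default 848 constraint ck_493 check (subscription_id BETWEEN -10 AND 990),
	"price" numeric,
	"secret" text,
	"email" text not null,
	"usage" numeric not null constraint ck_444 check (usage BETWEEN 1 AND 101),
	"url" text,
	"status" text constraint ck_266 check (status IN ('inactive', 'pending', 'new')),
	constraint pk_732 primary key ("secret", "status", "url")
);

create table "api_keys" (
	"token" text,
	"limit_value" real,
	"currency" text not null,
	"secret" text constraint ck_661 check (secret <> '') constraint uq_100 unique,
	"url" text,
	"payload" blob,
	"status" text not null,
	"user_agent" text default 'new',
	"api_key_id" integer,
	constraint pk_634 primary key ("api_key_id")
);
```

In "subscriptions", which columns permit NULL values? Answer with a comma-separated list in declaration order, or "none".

- currency: declared NOT NULL → not nullable.
- domain: UNIQUE does not imply NOT NULL → nullable.
- seats: UNIQUE does not imply NOT NULL → nullable.
- subscription_id: CHECK does not forbid NULL (a CHECK constraint passes when its expression is NULL) → nullable.
- price: no NOT NULL constraint applies → nullable.
- secret: part of the PRIMARY KEY, which implies NOT NULL → not nullable.
- email: declared NOT NULL → not nullable.
- usage: declared NOT NULL → not nullable.
- url: part of the PRIMARY KEY, which implies NOT NULL → not nullable.
- status: part of the PRIMARY KEY, which implies NOT NULL → not nullable.

domain, seats, subscription_id, price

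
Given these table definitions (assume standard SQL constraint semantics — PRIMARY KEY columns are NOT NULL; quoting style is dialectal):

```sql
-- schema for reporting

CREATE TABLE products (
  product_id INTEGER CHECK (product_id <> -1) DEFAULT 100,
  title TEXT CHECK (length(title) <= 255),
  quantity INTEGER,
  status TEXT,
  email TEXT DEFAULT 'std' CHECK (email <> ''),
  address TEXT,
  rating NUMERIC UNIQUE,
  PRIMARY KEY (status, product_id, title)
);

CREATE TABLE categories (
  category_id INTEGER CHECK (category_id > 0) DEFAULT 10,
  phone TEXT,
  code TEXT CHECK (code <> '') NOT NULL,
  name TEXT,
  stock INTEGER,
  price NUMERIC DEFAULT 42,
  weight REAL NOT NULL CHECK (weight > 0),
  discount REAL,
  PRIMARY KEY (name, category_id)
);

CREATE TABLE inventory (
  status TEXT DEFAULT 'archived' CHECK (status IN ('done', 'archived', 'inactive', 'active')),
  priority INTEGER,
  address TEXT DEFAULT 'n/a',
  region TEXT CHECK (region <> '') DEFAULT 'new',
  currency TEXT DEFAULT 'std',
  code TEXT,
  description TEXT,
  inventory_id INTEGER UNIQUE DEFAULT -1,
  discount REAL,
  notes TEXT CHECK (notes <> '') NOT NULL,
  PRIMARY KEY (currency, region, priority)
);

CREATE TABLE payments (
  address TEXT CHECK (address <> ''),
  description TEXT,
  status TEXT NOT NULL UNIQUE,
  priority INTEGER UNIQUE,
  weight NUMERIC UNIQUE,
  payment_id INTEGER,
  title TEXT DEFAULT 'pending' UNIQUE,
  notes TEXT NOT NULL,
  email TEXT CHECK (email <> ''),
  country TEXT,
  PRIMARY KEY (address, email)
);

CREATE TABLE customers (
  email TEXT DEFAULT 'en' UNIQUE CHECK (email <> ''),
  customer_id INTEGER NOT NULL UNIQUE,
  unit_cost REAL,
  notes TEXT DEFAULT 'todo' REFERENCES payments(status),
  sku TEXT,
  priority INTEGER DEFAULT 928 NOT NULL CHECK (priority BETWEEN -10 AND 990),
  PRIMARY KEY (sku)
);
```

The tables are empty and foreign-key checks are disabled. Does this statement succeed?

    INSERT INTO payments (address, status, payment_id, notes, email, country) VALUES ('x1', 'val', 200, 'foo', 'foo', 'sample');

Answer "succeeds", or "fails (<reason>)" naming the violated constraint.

succeeds

NOT NULL columns: address is supplied; email is supplied; notes is supplied; status is supplied.
CHECK constraints: 'x1' satisfies (address <> ''); 'foo' satisfies (email <> '').
No constraint is violated.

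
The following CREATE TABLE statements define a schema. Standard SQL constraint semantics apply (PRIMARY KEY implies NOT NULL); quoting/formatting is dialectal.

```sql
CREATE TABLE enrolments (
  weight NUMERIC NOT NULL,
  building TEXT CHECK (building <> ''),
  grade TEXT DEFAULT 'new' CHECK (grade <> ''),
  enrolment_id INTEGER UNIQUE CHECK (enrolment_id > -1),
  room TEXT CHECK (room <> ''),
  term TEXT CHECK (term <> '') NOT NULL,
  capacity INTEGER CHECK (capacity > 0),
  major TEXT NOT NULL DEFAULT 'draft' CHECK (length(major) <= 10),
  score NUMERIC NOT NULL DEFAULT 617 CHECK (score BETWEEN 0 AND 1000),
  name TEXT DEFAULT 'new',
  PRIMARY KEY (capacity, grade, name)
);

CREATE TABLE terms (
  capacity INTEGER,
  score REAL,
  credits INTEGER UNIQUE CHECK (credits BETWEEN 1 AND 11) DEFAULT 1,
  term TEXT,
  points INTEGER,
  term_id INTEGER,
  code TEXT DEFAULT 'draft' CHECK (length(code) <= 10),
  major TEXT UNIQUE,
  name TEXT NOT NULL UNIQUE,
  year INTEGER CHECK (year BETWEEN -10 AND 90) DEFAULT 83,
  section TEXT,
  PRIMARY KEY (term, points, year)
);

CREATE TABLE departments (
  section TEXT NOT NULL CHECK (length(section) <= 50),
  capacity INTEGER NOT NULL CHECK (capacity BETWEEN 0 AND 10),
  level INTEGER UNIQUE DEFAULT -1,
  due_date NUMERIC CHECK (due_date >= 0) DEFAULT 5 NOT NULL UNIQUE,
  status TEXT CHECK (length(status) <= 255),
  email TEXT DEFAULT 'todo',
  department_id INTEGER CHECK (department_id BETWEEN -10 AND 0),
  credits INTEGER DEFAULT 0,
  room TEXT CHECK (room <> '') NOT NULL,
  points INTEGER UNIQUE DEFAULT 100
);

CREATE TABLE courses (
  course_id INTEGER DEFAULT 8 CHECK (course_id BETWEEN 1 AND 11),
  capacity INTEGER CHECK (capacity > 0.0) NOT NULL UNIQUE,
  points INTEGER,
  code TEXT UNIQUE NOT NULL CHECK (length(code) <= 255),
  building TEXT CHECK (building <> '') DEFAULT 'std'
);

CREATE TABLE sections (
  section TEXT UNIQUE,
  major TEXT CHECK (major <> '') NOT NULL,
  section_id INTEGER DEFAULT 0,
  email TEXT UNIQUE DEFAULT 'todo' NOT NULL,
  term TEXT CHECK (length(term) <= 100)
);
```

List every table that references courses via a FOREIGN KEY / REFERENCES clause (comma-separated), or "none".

none

No REFERENCES clause anywhere in the schema names courses.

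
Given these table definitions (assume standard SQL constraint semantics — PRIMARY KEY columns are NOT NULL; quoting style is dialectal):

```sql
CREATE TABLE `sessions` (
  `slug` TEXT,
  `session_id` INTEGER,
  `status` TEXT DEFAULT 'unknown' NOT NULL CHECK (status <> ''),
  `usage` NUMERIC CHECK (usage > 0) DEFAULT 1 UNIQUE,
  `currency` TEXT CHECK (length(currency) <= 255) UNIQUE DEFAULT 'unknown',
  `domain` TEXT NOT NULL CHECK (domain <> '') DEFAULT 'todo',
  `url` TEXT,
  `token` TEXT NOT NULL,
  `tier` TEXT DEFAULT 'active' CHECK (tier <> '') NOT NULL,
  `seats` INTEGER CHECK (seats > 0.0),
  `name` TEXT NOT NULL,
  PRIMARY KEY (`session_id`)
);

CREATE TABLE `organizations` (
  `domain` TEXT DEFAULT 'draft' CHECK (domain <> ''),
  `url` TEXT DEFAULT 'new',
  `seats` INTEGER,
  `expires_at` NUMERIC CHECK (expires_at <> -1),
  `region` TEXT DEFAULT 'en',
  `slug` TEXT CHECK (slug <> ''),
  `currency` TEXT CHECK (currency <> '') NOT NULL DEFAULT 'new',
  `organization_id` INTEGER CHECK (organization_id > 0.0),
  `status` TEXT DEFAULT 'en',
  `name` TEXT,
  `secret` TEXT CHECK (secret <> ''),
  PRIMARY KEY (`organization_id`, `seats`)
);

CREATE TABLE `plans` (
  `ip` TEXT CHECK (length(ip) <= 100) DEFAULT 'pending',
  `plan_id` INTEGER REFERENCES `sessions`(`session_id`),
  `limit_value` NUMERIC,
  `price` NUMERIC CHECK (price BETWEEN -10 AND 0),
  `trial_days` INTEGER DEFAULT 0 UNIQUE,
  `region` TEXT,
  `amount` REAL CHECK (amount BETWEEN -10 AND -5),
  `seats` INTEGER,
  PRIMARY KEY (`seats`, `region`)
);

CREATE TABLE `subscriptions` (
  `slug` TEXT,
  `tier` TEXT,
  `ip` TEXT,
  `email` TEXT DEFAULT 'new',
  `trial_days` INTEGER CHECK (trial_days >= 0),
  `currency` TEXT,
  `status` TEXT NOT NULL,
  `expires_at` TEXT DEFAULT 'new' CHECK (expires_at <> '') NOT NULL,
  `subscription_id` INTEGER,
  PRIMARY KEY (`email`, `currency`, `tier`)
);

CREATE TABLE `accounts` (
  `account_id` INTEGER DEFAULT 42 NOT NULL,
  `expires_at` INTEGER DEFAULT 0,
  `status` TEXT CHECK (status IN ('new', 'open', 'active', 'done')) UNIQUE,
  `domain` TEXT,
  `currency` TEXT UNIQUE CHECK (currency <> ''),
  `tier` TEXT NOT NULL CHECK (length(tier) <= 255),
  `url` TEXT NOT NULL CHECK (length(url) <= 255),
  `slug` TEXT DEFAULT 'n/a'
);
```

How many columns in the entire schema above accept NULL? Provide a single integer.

28

sessions: 5 nullable (slug, usage, currency, url, seats — PK (session_id) and explicit NOT NULL columns excluded).
organizations: 8 nullable (domain, url, expires_at, region, slug, status, name, secret — PK (organization_id, seats) and explicit NOT NULL columns excluded).
plans: 6 nullable (ip, plan_id, limit_value, price, trial_days, amount — PK (seats, region) and explicit NOT NULL columns excluded).
subscriptions: 4 nullable (slug, ip, trial_days, subscription_id — PK (email, currency, tier) and explicit NOT NULL columns excluded).
accounts: 5 nullable (expires_at, status, domain, currency, slug — PK none and explicit NOT NULL columns excluded).
Total: 5 + 8 + 6 + 4 + 5 = 28.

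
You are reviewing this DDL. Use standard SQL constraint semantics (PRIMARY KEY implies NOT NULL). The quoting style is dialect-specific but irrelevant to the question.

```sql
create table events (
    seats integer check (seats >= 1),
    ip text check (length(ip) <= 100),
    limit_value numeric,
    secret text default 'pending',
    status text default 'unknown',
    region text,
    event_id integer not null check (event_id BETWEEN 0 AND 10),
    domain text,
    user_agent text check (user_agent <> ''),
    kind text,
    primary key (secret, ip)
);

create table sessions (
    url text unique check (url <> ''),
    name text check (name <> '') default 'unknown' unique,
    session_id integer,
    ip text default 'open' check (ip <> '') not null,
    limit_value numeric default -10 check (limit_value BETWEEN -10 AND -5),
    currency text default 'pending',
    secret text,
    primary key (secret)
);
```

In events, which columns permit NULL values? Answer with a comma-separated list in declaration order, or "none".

seats, limit_value, status, region, domain, user_agent, kind

- seats: CHECK does not forbid NULL (a CHECK constraint passes when its expression is NULL) → nullable.
- ip: part of the PRIMARY KEY, which implies NOT NULL → not nullable.
- limit_value: no NOT NULL constraint applies → nullable.
- secret: part of the PRIMARY KEY, which implies NOT NULL → not nullable.
- status: DEFAULT only fills an omitted column; an explicit NULL is still allowed → nullable.
- region: no NOT NULL constraint applies → nullable.
- event_id: declared NOT NULL → not nullable.
- domain: no NOT NULL constraint applies → nullable.
- user_agent: CHECK does not forbid NULL (a CHECK constraint passes when its expression is NULL) → nullable.
- kind: no NOT NULL constraint applies → nullable.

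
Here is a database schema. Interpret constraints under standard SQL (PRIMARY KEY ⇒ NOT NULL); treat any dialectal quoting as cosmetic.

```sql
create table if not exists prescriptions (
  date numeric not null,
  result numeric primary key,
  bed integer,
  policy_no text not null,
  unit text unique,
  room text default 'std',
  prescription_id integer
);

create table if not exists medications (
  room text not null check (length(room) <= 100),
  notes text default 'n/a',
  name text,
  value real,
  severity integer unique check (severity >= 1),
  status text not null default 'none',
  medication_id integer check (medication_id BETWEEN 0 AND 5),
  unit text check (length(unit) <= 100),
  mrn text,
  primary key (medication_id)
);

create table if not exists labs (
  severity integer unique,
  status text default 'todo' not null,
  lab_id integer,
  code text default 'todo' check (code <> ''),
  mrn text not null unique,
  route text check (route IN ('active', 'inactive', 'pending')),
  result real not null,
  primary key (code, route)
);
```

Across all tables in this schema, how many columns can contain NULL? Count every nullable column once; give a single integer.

prescriptions: 4 nullable (bed, unit, room, prescription_id — PK (result) and explicit NOT NULL columns excluded).
medications: 6 nullable (notes, name, value, severity, unit, mrn — PK (medication_id) and explicit NOT NULL columns excluded).
labs: 2 nullable (severity, lab_id — PK (code, route) and explicit NOT NULL columns excluded).
Total: 4 + 6 + 2 = 12.

12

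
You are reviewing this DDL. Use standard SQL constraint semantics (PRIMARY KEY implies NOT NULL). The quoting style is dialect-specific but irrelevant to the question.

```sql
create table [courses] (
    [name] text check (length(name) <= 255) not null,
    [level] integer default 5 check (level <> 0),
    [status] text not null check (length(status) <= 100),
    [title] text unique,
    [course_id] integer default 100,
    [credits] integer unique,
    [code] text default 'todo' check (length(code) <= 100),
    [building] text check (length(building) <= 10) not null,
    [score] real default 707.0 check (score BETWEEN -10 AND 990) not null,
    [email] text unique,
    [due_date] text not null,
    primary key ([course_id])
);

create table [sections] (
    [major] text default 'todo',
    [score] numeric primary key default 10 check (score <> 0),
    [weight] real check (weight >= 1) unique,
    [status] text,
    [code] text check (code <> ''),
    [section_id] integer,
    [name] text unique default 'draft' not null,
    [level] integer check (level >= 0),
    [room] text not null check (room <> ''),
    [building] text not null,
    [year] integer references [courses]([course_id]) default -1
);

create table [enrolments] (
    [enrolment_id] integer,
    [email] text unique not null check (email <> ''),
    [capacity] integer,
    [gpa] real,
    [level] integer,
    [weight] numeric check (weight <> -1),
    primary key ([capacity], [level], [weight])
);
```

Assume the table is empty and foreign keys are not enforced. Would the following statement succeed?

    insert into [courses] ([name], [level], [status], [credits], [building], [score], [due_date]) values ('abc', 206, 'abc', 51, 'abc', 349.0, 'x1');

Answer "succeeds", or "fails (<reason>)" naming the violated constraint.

succeeds

NOT NULL columns: building is supplied; course_id defaults to 100; due_date is supplied; name is supplied; score is supplied; status is supplied.
CHECK constraints: 'abc' satisfies (length(name) <= 255); 206 satisfies (level <> 0); 'abc' satisfies (length(status) <= 100); 'abc' satisfies (length(building) <= 10); 349.0 satisfies (score BETWEEN -10 AND 990).
No constraint is violated.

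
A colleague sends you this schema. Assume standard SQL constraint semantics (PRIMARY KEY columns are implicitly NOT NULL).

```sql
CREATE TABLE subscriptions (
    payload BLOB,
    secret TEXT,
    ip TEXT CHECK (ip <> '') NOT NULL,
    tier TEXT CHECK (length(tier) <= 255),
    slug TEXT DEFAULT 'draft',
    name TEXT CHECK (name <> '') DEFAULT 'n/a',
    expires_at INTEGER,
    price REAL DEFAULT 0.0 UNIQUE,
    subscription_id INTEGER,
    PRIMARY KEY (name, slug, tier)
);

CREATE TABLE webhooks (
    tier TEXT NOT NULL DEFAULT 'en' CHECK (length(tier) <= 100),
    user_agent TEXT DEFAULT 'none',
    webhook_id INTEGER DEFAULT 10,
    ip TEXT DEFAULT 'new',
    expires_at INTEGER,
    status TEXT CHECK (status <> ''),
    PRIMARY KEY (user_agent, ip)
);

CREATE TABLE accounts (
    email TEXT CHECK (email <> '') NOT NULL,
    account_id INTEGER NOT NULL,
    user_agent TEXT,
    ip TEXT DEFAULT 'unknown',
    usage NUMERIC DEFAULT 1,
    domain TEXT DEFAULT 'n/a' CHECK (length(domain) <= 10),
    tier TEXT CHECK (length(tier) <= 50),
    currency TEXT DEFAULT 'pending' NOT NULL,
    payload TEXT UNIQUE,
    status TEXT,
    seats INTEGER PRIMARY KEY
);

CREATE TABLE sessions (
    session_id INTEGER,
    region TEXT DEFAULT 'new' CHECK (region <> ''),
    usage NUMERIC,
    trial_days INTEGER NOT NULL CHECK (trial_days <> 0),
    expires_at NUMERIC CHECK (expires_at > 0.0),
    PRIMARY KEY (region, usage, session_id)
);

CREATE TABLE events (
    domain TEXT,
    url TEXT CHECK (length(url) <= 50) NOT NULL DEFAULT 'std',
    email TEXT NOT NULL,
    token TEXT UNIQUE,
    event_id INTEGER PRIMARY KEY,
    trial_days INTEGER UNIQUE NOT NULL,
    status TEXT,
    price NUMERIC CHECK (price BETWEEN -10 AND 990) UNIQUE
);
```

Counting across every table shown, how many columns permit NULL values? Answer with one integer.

subscriptions: 5 nullable (payload, secret, expires_at, price, subscription_id — PK (name, slug, tier) and explicit NOT NULL columns excluded).
webhooks: 3 nullable (webhook_id, expires_at, status — PK (user_agent, ip) and explicit NOT NULL columns excluded).
accounts: 7 nullable (user_agent, ip, usage, domain, tier, payload, status — PK (seats) and explicit NOT NULL columns excluded).
sessions: 1 nullable (expires_at — PK (region, usage, session_id) and explicit NOT NULL columns excluded).
events: 4 nullable (domain, token, status, price — PK (event_id) and explicit NOT NULL columns excluded).
Total: 5 + 3 + 7 + 1 + 4 = 20.

20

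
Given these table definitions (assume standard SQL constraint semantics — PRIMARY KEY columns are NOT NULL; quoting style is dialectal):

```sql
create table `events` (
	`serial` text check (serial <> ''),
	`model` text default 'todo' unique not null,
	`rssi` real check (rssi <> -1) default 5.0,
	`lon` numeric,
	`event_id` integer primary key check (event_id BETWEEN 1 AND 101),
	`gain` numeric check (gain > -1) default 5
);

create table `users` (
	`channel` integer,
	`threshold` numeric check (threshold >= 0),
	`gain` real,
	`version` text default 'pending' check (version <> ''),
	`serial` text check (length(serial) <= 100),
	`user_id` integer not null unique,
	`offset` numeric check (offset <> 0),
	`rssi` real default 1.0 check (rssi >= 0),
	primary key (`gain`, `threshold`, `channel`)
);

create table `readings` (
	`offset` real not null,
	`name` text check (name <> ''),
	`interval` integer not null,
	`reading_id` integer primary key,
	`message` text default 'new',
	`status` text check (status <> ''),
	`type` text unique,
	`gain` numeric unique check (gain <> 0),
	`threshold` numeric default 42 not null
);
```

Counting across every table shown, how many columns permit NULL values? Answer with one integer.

events: 4 nullable (serial, rssi, lon, gain — PK (event_id) and explicit NOT NULL columns excluded).
users: 4 nullable (version, serial, offset, rssi — PK (gain, threshold, channel) and explicit NOT NULL columns excluded).
readings: 5 nullable (name, message, status, type, gain — PK (reading_id) and explicit NOT NULL columns excluded).
Total: 4 + 4 + 5 = 13.

13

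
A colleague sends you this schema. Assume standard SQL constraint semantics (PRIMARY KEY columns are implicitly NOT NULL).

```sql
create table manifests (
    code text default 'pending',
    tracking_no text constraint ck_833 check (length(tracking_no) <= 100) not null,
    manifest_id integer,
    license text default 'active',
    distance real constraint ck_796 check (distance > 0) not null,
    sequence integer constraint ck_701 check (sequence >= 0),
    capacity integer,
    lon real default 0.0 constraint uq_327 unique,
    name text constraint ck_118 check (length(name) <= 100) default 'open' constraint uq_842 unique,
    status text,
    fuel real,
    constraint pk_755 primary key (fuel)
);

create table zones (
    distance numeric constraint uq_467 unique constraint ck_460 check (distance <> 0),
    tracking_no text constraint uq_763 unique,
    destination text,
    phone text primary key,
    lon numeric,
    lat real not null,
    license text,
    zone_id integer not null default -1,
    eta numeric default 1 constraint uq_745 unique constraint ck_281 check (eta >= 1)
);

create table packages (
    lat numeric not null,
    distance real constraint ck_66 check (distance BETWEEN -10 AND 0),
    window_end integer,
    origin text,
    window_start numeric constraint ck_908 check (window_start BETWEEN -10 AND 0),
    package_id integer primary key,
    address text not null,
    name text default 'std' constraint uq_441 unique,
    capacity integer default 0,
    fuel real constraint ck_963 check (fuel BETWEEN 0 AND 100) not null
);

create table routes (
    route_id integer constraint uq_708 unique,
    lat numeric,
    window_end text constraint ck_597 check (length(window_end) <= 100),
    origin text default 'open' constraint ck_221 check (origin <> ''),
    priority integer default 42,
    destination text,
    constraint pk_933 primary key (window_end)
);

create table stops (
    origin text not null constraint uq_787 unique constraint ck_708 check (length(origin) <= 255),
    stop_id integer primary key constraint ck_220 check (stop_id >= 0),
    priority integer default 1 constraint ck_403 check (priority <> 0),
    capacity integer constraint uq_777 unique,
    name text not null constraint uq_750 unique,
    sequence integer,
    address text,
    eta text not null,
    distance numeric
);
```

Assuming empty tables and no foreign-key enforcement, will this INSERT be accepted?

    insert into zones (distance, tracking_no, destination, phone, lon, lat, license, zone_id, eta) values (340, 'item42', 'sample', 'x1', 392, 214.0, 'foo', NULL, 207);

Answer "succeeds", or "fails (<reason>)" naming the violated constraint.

fails (NOT NULL on zone_id)

zone_id is explicitly set to NULL, but zone_id is declared NOT NULL.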